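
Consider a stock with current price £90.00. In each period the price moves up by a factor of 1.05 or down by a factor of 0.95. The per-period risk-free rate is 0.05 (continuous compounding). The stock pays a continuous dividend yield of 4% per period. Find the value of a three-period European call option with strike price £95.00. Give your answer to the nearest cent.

Per-period risk-free factor R = e^0.05 = 1.0513; dividend-adjusted growth = e^(0.05−0.04) = 1.0101.
Risk-neutral probability p = (1.0101 − 0.95)/(1.05 − 0.95) = 0.0601/0.1000 = 0.6005
Terminal stock prices: S_uuu = 104.2, S_uud = 94.26, S_udd = 85.29, S_ddd = 77.16
Terminal payoffs (S − K): max(9.186, 0) = 9.186, max(-0.7362, 0) = 0, max(-9.714, 0) = 0, max(-17.84, 0) = 0
Node uu (S = 99.23): V_uu = e^(−0.05)·[0.6005·9.1863 + 0.3995·0.0000] = 5.2473
Node ud (S = 89.77): V_ud = e^(−0.05)·[0.6005·0.0000 + 0.3995·0.0000] = 0.0000
Node dd (S = 81.22): V_dd = e^(−0.05)·[0.6005·0.0000 + 0.3995·0.0000] = 0.0000
Node u (S = 94.5): V_u = e^(−0.05)·[0.6005·5.2473 + 0.3995·0.0000] = 2.9973
Node d (S = 85.5): V_d = e^(−0.05)·[0.6005·0.0000 + 0.3995·0.0000] = 0.0000
Node 0 (S = 90): V_0 = e^(−0.05)·[0.6005·2.9973 + 0.3995·0.0000] = 1.7121

£1.71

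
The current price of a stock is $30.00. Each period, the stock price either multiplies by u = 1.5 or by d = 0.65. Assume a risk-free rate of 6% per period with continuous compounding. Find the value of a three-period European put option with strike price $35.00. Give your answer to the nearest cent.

$8.22

Risk-neutral probability p = (e^0.06 − 0.65)/(1.5 − 0.65) = 0.4118/0.8500 = 0.4845
Terminal stock prices: S_uuu = 101.2, S_uud = 43.88, S_udd = 19.01, S_ddd = 8.239
Terminal payoffs (K − S): max(-66.25, 0) = 0, max(-8.875, 0) = 0, max(15.99, 0) = 15.99, max(26.76, 0) = 26.76
Node uu (S = 67.5): V_uu = e^(−0.06)·[0.4845·0.0000 + 0.5155·0.0000] = 0.0000
Node ud (S = 29.25): V_ud = e^(−0.06)·[0.4845·0.0000 + 0.5155·15.9875] = 7.7614
Node dd (S = 12.68): V_dd = e^(−0.06)·[0.4845·15.9875 + 0.5155·26.7613] = 20.2868
Node u (S = 45): V_u = e^(−0.06)·[0.4845·0.0000 + 0.5155·7.7614] = 3.7679
Node d (S = 19.5): V_d = e^(−0.06)·[0.4845·7.7614 + 0.5155·20.2868] = 13.3901
Node 0 (S = 30): V_0 = e^(−0.06)·[0.4845·3.7679 + 0.5155·13.3901] = 8.2197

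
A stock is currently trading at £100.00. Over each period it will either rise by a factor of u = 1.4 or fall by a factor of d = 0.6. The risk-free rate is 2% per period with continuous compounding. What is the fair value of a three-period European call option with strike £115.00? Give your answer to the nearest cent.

Risk-neutral probability p = (e^0.02 − 0.6)/(1.4 − 0.6) = 0.4202/0.8000 = 0.5253
Terminal stock prices: S_uuu = 274.4, S_uud = 117.6, S_udd = 50.4, S_ddd = 21.6
Terminal payoffs (S − K): max(159.4, 0) = 159.4, max(2.6, 0) = 2.6, max(-64.6, 0) = 0, max(-93.4, 0) = 0
Node uu (S = 196): V_uu = e^(−0.02)·[0.5253·159.4000 + 0.4747·2.6000] = 83.2772
Node ud (S = 84): V_ud = e^(−0.02)·[0.5253·2.6000 + 0.4747·0.0000] = 1.3386
Node dd (S = 36): V_dd = e^(−0.02)·[0.5253·0.0000 + 0.4747·0.0000] = 0.0000
Node u (S = 140): V_u = e^(−0.02)·[0.5253·83.2772 + 0.4747·1.3386] = 43.4982
Node d (S = 60): V_d = e^(−0.02)·[0.5253·1.3386 + 0.4747·0.0000] = 0.6892
Node 0 (S = 100): V_0 = e^(−0.02)·[0.5253·43.4982 + 0.4747·0.6892] = 22.7158

£22.72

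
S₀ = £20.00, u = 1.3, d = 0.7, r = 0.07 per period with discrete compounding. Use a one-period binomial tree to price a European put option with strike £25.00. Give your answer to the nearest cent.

Risk-neutral probability p = (1 + 0.07 − 0.7)/(1.3 − 0.7) = 0.3700/0.6000 = 0.6167
Terminal stock prices: S_u = 26, S_d = 14
Terminal payoffs (K − S): max(-1, 0) = 0, max(11, 0) = 11
Node 0 (S = 20): V_0 = 1/1.07·[0.6167·0.0000 + 0.3833·11.0000] = 3.9408

£3.94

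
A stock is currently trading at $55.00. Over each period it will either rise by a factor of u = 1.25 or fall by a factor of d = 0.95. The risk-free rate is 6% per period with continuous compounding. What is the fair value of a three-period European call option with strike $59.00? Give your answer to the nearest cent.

$8.16

Risk-neutral probability p = (e^0.06 − 0.95)/(1.25 − 0.95) = 0.1118/0.3000 = 0.3728
Terminal stock prices: S_uuu = 107.4, S_uud = 81.64, S_udd = 62.05, S_ddd = 47.16
Terminal payoffs (S − K): max(48.42, 0) = 48.42, max(22.64, 0) = 22.64, max(3.047, 0) = 3.047, max(-11.84, 0) = 0
Node uu (S = 85.94): V_uu = e^(−0.06)·[0.3728·48.4219 + 0.6272·22.6406] = 30.3734
Node ud (S = 65.31): V_ud = e^(−0.06)·[0.3728·22.6406 + 0.6272·3.0469] = 9.7484
Node dd (S = 49.64): V_dd = e^(−0.06)·[0.3728·3.0469 + 0.6272·0.0000] = 1.0697
Node u (S = 68.75): V_u = e^(−0.06)·[0.3728·30.3734 + 0.6272·9.7484] = 16.4217
Node d (S = 52.25): V_d = e^(−0.06)·[0.3728·9.7484 + 0.6272·1.0697] = 4.0543
Node 0 (S = 55): V_0 = e^(−0.06)·[0.3728·16.4217 + 0.6272·4.0543] = 8.1601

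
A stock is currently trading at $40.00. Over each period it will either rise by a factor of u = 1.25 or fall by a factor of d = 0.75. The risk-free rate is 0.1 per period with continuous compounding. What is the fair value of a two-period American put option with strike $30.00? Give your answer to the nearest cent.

$0.52

Risk-neutral probability p = (e^0.1 − 0.75)/(1.25 − 0.75) = 0.3552/0.5000 = 0.7103
Terminal stock prices: S_uu = 62.5, S_ud = 37.5, S_dd = 22.5
Terminal payoffs (K − S): max(-32.5, 0) = 0, max(-7.5, 0) = 0, max(7.5, 0) = 7.5
Node u (S = 50): continuation = e^(−0.1)·[0.7103·0.0000 + 0.2897·0.0000] = 0.0000; exercise value = 0.0000 ≤ continuation, so V_u = 0.0000
Node d (S = 30): continuation = e^(−0.1)·[0.7103·0.0000 + 0.2897·7.5000] = 1.9657; exercise value = 0.0000 ≤ continuation, so V_d = 1.9657
Node 0 (S = 40): continuation = e^(−0.1)·[0.7103·0.0000 + 0.2897·1.9657] = 0.5152; exercise value = 0.0000 ≤ continuation, so V_0 = 0.5152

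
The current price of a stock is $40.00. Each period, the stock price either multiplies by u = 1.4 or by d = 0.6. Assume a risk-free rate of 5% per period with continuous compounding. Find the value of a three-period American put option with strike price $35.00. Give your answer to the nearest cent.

$6.28

Risk-neutral probability p = (e^0.05 − 0.6)/(1.4 − 0.6) = 0.4513/0.8000 = 0.5641
Terminal stock prices: S_uuu = 109.8, S_uud = 47.04, S_udd = 20.16, S_ddd = 8.64
Terminal payoffs (K − S): max(-74.76, 0) = 0, max(-12.04, 0) = 0, max(14.84, 0) = 14.84, max(26.36, 0) = 26.36
Node uu (S = 78.4): continuation = e^(−0.05)·[0.5641·0.0000 + 0.4359·0.0000] = 0.0000; exercise value = 0.0000 ≤ continuation, so V_uu = 0.0000
Node ud (S = 33.6): continuation = e^(−0.05)·[0.5641·0.0000 + 0.4359·14.8400] = 6.1534; exercise value = 1.4000 ≤ continuation, so V_ud = 6.1534
Node dd (S = 14.4): continuation = e^(−0.05)·[0.5641·14.8400 + 0.4359·26.3600] = 18.8930; exercise value = 20.6000 > continuation, so V_dd = 20.6000 (exercise)
Node u (S = 56): continuation = e^(−0.05)·[0.5641·0.0000 + 0.4359·6.1534] = 2.5515; exercise value = 0.0000 ≤ continuation, so V_u = 2.5515
Node d (S = 24): continuation = e^(−0.05)·[0.5641·6.1534 + 0.4359·20.6000] = 11.8436; exercise value = 11.0000 ≤ continuation, so V_d = 11.8436
Node 0 (S = 40): continuation = e^(−0.05)·[0.5641·2.5515 + 0.4359·11.8436] = 6.2801; exercise value = 0.0000 ≤ continuation, so V_0 = 6.2801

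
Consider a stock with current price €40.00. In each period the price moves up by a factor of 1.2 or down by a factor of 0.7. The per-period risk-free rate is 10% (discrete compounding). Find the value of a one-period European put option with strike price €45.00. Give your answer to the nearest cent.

€3.09

Risk-neutral probability p = (1 + 0.1 − 0.7)/(1.2 − 0.7) = 0.4000/0.5000 = 0.8000
Terminal stock prices: S_u = 48, S_d = 28
Terminal payoffs (K − S): max(-3, 0) = 0, max(17, 0) = 17
Node 0 (S = 40): V_0 = 1/1.1·[0.8000·0.0000 + 0.2000·17.0000] = 3.0909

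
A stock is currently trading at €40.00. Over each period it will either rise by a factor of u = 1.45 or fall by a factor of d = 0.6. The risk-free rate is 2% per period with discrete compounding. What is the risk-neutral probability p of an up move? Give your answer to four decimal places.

p = 0.4941

Risk-neutral probability p = (1 + 0.02 − 0.6)/(1.45 − 0.6) = 0.4200/0.8500 = 0.4941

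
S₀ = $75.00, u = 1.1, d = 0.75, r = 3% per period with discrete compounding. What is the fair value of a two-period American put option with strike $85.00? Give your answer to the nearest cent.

$10.00

Risk-neutral probability p = (1 + 0.03 − 0.75)/(1.1 − 0.75) = 0.2800/0.3500 = 0.8000
Terminal stock prices: S_uu = 90.75, S_ud = 61.88, S_dd = 42.19
Terminal payoffs (K − S): max(-5.75, 0) = 0, max(23.12, 0) = 23.12, max(42.81, 0) = 42.81
Node u (S = 82.5): continuation = 1/1.03·[0.8000·0.0000 + 0.2000·23.1250] = 4.4903; exercise value = 2.5000 ≤ continuation, so V_u = 4.4903
Node d (S = 56.25): continuation = 1/1.03·[0.8000·23.1250 + 0.2000·42.8125] = 26.2743; exercise value = 28.7500 > continuation, so V_d = 28.7500 (exercise)
Node 0 (S = 75): continuation = 1/1.03·[0.8000·4.4903 + 0.2000·28.7500] = 9.0701; exercise value = 10.0000 > continuation, so V_0 = 10.0000 (exercise)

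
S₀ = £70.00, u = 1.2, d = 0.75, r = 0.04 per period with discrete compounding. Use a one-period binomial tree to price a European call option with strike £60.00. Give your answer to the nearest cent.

£14.87

Risk-neutral probability p = (1 + 0.04 − 0.75)/(1.2 − 0.75) = 0.2900/0.4500 = 0.6444
Terminal stock prices: S_u = 84, S_d = 52.5
Terminal payoffs (S − K): max(24, 0) = 24, max(-7.5, 0) = 0
Node 0 (S = 70): V_0 = 1/1.04·[0.6444·24.0000 + 0.3556·0.0000] = 14.8718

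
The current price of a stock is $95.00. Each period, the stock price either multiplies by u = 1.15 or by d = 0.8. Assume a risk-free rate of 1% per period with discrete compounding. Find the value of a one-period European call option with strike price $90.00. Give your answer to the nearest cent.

$11.44

Risk-neutral probability p = (1 + 0.01 − 0.8)/(1.15 − 0.8) = 0.2100/0.3500 = 0.6000
Terminal stock prices: S_u = 109.2, S_d = 76
Terminal payoffs (S − K): max(19.25, 0) = 19.25, max(-14, 0) = 0
Node 0 (S = 95): V_0 = 1/1.01·[0.6000·19.2500 + 0.4000·0.0000] = 11.4356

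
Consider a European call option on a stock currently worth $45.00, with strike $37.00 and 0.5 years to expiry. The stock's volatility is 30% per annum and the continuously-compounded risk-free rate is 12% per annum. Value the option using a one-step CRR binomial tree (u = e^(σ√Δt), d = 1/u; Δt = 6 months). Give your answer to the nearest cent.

$10.39

CRR parameters: u = e^(σ√Δt) = e^(0.3·√0.5) = 1.2363, d = 1/u = 0.8089
Per-period rate: rΔt = 0.12·0.5 = 0.06, so R = e^0.06 = 1.0618
Risk-neutral probability p = (e^0.06 − 0.8089)/(1.2363 − 0.8089) = 0.2530/0.4275 = 0.5918
Terminal stock prices: S_u = 55.63, S_d = 36.4
Terminal payoffs (S − K): max(18.63, 0) = 18.63, max(-0.6014, 0) = 0
Node 0 (S = 45): V_0 = e^(−0.06)·[0.5918·18.6340 + 0.4082·0.0000] = 10.3859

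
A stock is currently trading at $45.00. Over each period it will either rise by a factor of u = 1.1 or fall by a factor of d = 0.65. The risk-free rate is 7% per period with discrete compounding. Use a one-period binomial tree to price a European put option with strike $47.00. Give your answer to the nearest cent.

Risk-neutral probability p = (1 + 0.07 − 0.65)/(1.1 − 0.65) = 0.4200/0.4500 = 0.9333
Terminal stock prices: S_u = 49.5, S_d = 29.25
Terminal payoffs (K − S): max(-2.5, 0) = 0, max(17.75, 0) = 17.75
Node 0 (S = 45): V_0 = 1/1.07·[0.9333·0.0000 + 0.0667·17.7500] = 1.1059

$1.11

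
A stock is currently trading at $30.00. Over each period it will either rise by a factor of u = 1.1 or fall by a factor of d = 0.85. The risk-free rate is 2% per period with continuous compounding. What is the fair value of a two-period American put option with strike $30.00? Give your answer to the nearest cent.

Risk-neutral probability p = (e^0.02 − 0.85)/(1.1 − 0.85) = 0.1702/0.2500 = 0.6808
Terminal stock prices: S_uu = 36.3, S_ud = 28.05, S_dd = 21.67
Terminal payoffs (K − S): max(-6.3, 0) = 0, max(1.95, 0) = 1.95, max(8.325, 0) = 8.325
Node u (S = 33): continuation = e^(−0.02)·[0.6808·0.0000 + 0.3192·1.9500] = 0.6101; exercise value = 0.0000 ≤ continuation, so V_u = 0.6101
Node d (S = 25.5): continuation = e^(−0.02)·[0.6808·1.9500 + 0.3192·8.3250] = 3.9060; exercise value = 4.5000 > continuation, so V_d = 4.5000 (exercise)
Node 0 (S = 30): continuation = e^(−0.02)·[0.6808·0.6101 + 0.3192·4.5000] = 1.8151; exercise value = 0.0000 ≤ continuation, so V_0 = 1.8151

$1.82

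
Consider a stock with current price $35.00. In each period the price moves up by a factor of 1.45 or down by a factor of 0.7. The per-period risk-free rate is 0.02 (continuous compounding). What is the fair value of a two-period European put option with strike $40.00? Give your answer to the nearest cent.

Risk-neutral probability p = (e^0.02 − 0.7)/(1.45 − 0.7) = 0.3202/0.7500 = 0.4269
Terminal stock prices: S_uu = 73.59, S_ud = 35.52, S_dd = 17.15
Terminal payoffs (K − S): max(-33.59, 0) = 0, max(4.475, 0) = 4.475, max(22.85, 0) = 22.85
Node u (S = 50.75): V_u = e^(−0.02)·[0.4269·0.0000 + 0.5731·4.4750] = 2.5137
Node d (S = 24.5): V_d = e^(−0.02)·[0.4269·4.4750 + 0.5731·22.8500] = 14.7079
Node 0 (S = 35): V_0 = e^(−0.02)·[0.4269·2.5137 + 0.5731·14.7079] = 9.3136

$9.31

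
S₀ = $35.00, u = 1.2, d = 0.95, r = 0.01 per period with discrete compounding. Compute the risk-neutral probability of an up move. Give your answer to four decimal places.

p = 0.2400

Risk-neutral probability p = (1 + 0.01 − 0.95)/(1.2 − 0.95) = 0.0600/0.2500 = 0.2400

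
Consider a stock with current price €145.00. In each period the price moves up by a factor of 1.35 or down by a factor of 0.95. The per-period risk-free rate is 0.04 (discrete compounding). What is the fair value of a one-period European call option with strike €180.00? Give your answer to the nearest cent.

€3.41

Risk-neutral probability p = (1 + 0.04 − 0.95)/(1.35 − 0.95) = 0.0900/0.4000 = 0.2250
Terminal stock prices: S_u = 195.8, S_d = 137.8
Terminal payoffs (S − K): max(15.75, 0) = 15.75, max(-42.25, 0) = 0
Node 0 (S = 145): V_0 = 1/1.04·[0.2250·15.7500 + 0.7750·0.0000] = 3.4075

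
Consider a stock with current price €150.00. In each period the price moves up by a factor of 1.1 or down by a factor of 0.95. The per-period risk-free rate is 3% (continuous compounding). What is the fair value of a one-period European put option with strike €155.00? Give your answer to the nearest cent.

€5.62

Risk-neutral probability p = (e^0.03 − 0.95)/(1.1 − 0.95) = 0.0805/0.1500 = 0.5364
Terminal stock prices: S_u = 165, S_d = 142.5
Terminal payoffs (K − S): max(-10, 0) = 0, max(12.5, 0) = 12.5
Node 0 (S = 150): V_0 = e^(−0.03)·[0.5364·0.0000 + 0.4636·12.5000] = 5.6242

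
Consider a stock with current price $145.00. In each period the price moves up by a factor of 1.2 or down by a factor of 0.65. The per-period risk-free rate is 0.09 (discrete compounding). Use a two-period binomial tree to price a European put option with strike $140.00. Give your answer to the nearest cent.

Risk-neutral probability p = (1 + 0.09 − 0.65)/(1.2 − 0.65) = 0.4400/0.5500 = 0.8000
Terminal stock prices: S_uu = 208.8, S_ud = 113.1, S_dd = 61.26
Terminal payoffs (K − S): max(-68.8, 0) = 0, max(26.9, 0) = 26.9, max(78.74, 0) = 78.74
Node u (S = 174): V_u = 1/1.09·[0.8000·0.0000 + 0.2000·26.9000] = 4.9358
Node d (S = 94.25): V_d = 1/1.09·[0.8000·26.9000 + 0.2000·78.7375] = 34.1904
Node 0 (S = 145): V_0 = 1/1.09·[0.8000·4.9358 + 0.2000·34.1904] = 9.8961

$9.90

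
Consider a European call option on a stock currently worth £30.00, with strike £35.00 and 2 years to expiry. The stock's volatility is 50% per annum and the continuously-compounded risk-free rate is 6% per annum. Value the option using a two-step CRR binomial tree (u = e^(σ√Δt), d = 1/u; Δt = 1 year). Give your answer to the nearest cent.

CRR parameters: u = e^(σ√Δt) = e^(0.5·√1) = 1.6487, d = 1/u = 0.6065
Per-period rate: rΔt = 0.06·1 = 0.06, so R = e^0.06 = 1.0618
Risk-neutral probability p = (e^0.06 − 0.6065)/(1.6487 − 0.6065) = 0.4553/1.0422 = 0.4369
Terminal stock prices: S_uu = 81.55, S_ud = 30, S_dd = 11.04
Terminal payoffs (S − K): max(46.55, 0) = 46.55, max(-5, 0) = 0, max(-23.96, 0) = 0
Node u (S = 49.46): V_u = e^(−0.06)·[0.4369·46.5485 + 0.5631·0.0000] = 19.1515
Node d (S = 18.2): V_d = e^(−0.06)·[0.4369·0.0000 + 0.5631·0.0000] = 0.0000
Node 0 (S = 30): V_0 = e^(−0.06)·[0.4369·19.1515 + 0.5631·0.0000] = 7.8796

£7.88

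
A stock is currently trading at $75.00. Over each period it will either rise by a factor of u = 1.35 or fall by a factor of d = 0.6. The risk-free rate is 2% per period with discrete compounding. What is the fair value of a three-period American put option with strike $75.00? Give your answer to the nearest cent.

Risk-neutral probability p = (1 + 0.02 − 0.6)/(1.35 − 0.6) = 0.4200/0.7500 = 0.5600
Terminal stock prices: S_uuu = 184.5, S_uud = 82.01, S_udd = 36.45, S_ddd = 16.2
Terminal payoffs (K − S): max(-109.5, 0) = 0, max(-7.013, 0) = 0, max(38.55, 0) = 38.55, max(58.8, 0) = 58.8
Node uu (S = 136.7): continuation = 1/1.02·[0.5600·0.0000 + 0.4400·0.0000] = 0.0000; exercise value = 0.0000 ≤ continuation, so V_uu = 0.0000
Node ud (S = 60.75): continuation = 1/1.02·[0.5600·0.0000 + 0.4400·38.5500] = 16.6294; exercise value = 14.2500 ≤ continuation, so V_ud = 16.6294
Node dd (S = 27): continuation = 1/1.02·[0.5600·38.5500 + 0.4400·58.8000] = 46.5294; exercise value = 48.0000 > continuation, so V_dd = 48.0000 (exercise)
Node u (S = 101.2): continuation = 1/1.02·[0.5600·0.0000 + 0.4400·16.6294] = 7.1735; exercise value = 0.0000 ≤ continuation, so V_u = 7.1735
Node d (S = 45): continuation = 1/1.02·[0.5600·16.6294 + 0.4400·48.0000] = 29.8358; exercise value = 30.0000 > continuation, so V_d = 30.0000 (exercise)
Node 0 (S = 75): continuation = 1/1.02·[0.5600·7.1735 + 0.4400·30.0000] = 16.8796; exercise value = 0.0000 ≤ continuation, so V_0 = 16.8796

$16.88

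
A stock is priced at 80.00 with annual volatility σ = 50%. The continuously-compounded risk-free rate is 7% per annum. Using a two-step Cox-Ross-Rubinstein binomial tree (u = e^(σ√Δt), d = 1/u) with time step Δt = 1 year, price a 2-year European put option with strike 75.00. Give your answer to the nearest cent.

CRR parameters: u = e^(σ√Δt) = e^(0.5·√1) = 1.6487, d = 1/u = 0.6065
Per-period rate: rΔt = 0.07·1 = 0.07, so R = e^0.07 = 1.0725
Risk-neutral probability p = (e^0.07 − 0.6065)/(1.6487 − 0.6065) = 0.4660/1.0422 = 0.4471
Terminal stock prices: S_uu = 217.5, S_ud = 80, S_dd = 29.43
Terminal payoffs (K − S): max(-142.5, 0) = 0, max(-5, 0) = 0, max(45.57, 0) = 45.57
Node u (S = 131.9): V_u = e^(−0.07)·[0.4471·0.0000 + 0.5529·0.0000] = 0.0000
Node d (S = 48.52): V_d = e^(−0.07)·[0.4471·0.0000 + 0.5529·45.5696] = 23.4915
Node 0 (S = 80): V_0 = e^(−0.07)·[0.4471·0.0000 + 0.5529·23.4915] = 12.1101

12.11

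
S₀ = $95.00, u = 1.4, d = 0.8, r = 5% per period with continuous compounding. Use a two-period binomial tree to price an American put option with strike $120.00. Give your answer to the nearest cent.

$27.32

Risk-neutral probability p = (e^0.05 − 0.8)/(1.4 − 0.8) = 0.2513/0.6000 = 0.4188
Terminal stock prices: S_uu = 186.2, S_ud = 106.4, S_dd = 60.8
Terminal payoffs (K − S): max(-66.2, 0) = 0, max(13.6, 0) = 13.6, max(59.2, 0) = 59.2
Node u (S = 133): continuation = e^(−0.05)·[0.4188·0.0000 + 0.5812·13.6000] = 7.5190; exercise value = 0.0000 ≤ continuation, so V_u = 7.5190
Node d (S = 76): continuation = e^(−0.05)·[0.4188·13.6000 + 0.5812·59.2000] = 38.1475; exercise value = 44.0000 > continuation, so V_d = 44.0000 (exercise)
Node 0 (S = 95): continuation = e^(−0.05)·[0.4188·7.5190 + 0.5812·44.0000] = 27.3215; exercise value = 25.0000 ≤ continuation, so V_0 = 27.3215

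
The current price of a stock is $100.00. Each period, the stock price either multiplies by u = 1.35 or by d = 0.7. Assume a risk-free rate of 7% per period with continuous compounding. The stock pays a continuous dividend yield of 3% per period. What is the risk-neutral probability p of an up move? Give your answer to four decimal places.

Per-period risk-free factor R = e^0.07 = 1.0725; dividend-adjusted growth = e^(0.07−0.03) = 1.0408.
Risk-neutral probability p = (1.0408 − 0.7)/(1.35 − 0.7) = 0.3408/0.6500 = 0.5243

p = 0.5243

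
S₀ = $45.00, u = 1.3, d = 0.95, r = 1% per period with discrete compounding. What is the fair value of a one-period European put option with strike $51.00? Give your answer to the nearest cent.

Risk-neutral probability p = (1 + 0.01 − 0.95)/(1.3 − 0.95) = 0.0600/0.3500 = 0.1714
Terminal stock prices: S_u = 58.5, S_d = 42.75
Terminal payoffs (K − S): max(-7.5, 0) = 0, max(8.25, 0) = 8.25
Node 0 (S = 45): V_0 = 1/1.01·[0.1714·0.0000 + 0.8286·8.2500] = 6.7680

$6.77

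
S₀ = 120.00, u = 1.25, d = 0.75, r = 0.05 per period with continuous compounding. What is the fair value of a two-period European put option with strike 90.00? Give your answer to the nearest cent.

3.22

Risk-neutral probability p = (e^0.05 − 0.75)/(1.25 − 0.75) = 0.3013/0.5000 = 0.6025
Terminal stock prices: S_uu = 187.5, S_ud = 112.5, S_dd = 67.5
Terminal payoffs (K − S): max(-97.5, 0) = 0, max(-22.5, 0) = 0, max(22.5, 0) = 22.5
Node u (S = 150): V_u = e^(−0.05)·[0.6025·0.0000 + 0.3975·0.0000] = 0.0000
Node d (S = 90): V_d = e^(−0.05)·[0.6025·0.0000 + 0.3975·22.5000] = 8.5067
Node 0 (S = 120): V_0 = e^(−0.05)·[0.6025·0.0000 + 0.3975·8.5067] = 3.2161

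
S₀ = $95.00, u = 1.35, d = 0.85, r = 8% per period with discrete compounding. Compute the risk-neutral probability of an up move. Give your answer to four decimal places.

p = 0.4600

Risk-neutral probability p = (1 + 0.08 − 0.85)/(1.35 − 0.85) = 0.2300/0.5000 = 0.4600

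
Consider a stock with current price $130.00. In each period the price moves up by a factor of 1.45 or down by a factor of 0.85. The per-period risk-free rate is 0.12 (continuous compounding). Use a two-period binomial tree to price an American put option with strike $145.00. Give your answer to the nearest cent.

$16.45

Risk-neutral probability p = (e^0.12 − 0.85)/(1.45 − 0.85) = 0.2775/0.6000 = 0.4625
Terminal stock prices: S_uu = 273.3, S_ud = 160.2, S_dd = 93.92
Terminal payoffs (K − S): max(-128.3, 0) = 0, max(-15.22, 0) = 0, max(51.08, 0) = 51.08
Node u (S = 188.5): continuation = e^(−0.12)·[0.4625·0.0000 + 0.5375·0.0000] = 0.0000; exercise value = 0.0000 ≤ continuation, so V_u = 0.0000
Node d (S = 110.5): continuation = e^(−0.12)·[0.4625·0.0000 + 0.5375·51.0750] = 24.3487; exercise value = 34.5000 > continuation, so V_d = 34.5000 (exercise)
Node 0 (S = 130): continuation = e^(−0.12)·[0.4625·0.0000 + 0.5375·34.5000] = 16.4470; exercise value = 15.0000 ≤ continuation, so V_0 = 16.4470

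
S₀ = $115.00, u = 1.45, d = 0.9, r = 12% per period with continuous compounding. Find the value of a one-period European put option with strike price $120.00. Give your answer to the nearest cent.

$8.58

Risk-neutral probability p = (e^0.12 − 0.9)/(1.45 − 0.9) = 0.2275/0.5500 = 0.4136
Terminal stock prices: S_u = 166.8, S_d = 103.5
Terminal payoffs (K − S): max(-46.75, 0) = 0, max(16.5, 0) = 16.5
Node 0 (S = 115): V_0 = e^(−0.12)·[0.4136·0.0000 + 0.5864·16.5000] = 8.5810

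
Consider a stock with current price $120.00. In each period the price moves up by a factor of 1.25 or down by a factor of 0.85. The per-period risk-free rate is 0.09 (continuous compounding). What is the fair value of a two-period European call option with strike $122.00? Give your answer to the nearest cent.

Risk-neutral probability p = (e^0.09 − 0.85)/(1.25 − 0.85) = 0.2442/0.4000 = 0.6104
Terminal stock prices: S_uu = 187.5, S_ud = 127.5, S_dd = 86.7
Terminal payoffs (S − K): max(65.5, 0) = 65.5, max(5.5, 0) = 5.5, max(-35.3, 0) = 0
Node u (S = 150): V_u = e^(−0.09)·[0.6104·65.5000 + 0.3896·5.5000] = 38.5004
Node d (S = 102): V_d = e^(−0.09)·[0.6104·5.5000 + 0.3896·0.0000] = 3.0684
Node 0 (S = 120): V_0 = e^(−0.09)·[0.6104·38.5004 + 0.3896·3.0684] = 22.5717

$22.57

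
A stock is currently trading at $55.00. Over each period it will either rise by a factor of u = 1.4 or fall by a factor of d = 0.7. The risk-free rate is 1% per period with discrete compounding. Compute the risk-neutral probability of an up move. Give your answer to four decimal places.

p = 0.4429

Risk-neutral probability p = (1 + 0.01 − 0.7)/(1.4 − 0.7) = 0.3100/0.7000 = 0.4429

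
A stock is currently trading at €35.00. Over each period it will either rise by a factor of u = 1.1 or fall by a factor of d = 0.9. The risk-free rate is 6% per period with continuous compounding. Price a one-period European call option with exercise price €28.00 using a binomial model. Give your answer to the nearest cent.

€8.63

Risk-neutral probability p = (e^0.06 − 0.9)/(1.1 − 0.9) = 0.1618/0.2000 = 0.8092
Terminal stock prices: S_u = 38.5, S_d = 31.5
Terminal payoffs (S − K): max(10.5, 0) = 10.5, max(3.5, 0) = 3.5
Node 0 (S = 35): V_0 = e^(−0.06)·[0.8092·10.5000 + 0.1908·3.5000] = 8.6306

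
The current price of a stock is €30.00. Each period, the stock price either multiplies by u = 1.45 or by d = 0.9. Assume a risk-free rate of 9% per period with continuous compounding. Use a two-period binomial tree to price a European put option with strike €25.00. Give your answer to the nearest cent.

€0.24

Risk-neutral probability p = (e^0.09 − 0.9)/(1.45 − 0.9) = 0.1942/0.5500 = 0.3530
Terminal stock prices: S_uu = 63.08, S_ud = 39.15, S_dd = 24.3
Terminal payoffs (K − S): max(-38.08, 0) = 0, max(-14.15, 0) = 0, max(0.7, 0) = 0.7
Node u (S = 43.5): V_u = e^(−0.09)·[0.3530·0.0000 + 0.6470·0.0000] = 0.0000
Node d (S = 27): V_d = e^(−0.09)·[0.3530·0.0000 + 0.6470·0.7000] = 0.4139
Node 0 (S = 30): V_0 = e^(−0.09)·[0.3530·0.0000 + 0.6470·0.4139] = 0.2447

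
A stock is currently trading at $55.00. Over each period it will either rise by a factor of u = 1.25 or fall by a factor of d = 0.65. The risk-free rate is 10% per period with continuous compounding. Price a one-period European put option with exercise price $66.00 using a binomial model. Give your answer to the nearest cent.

$6.61

Risk-neutral probability p = (e^0.1 − 0.65)/(1.25 − 0.65) = 0.4552/0.6000 = 0.7586
Terminal stock prices: S_u = 68.75, S_d = 35.75
Terminal payoffs (K − S): max(-2.75, 0) = 0, max(30.25, 0) = 30.25
Node 0 (S = 55): V_0 = e^(−0.1)·[0.7586·0.0000 + 0.2414·30.2500] = 6.6069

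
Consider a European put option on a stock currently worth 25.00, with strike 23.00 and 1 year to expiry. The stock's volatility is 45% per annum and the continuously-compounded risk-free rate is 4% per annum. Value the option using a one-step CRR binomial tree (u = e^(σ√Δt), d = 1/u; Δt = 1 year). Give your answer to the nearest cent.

3.84

CRR parameters: u = e^(σ√Δt) = e^(0.45·√1) = 1.5683, d = 1/u = 0.6376
Per-period rate: rΔt = 0.04·1 = 0.04, so R = e^0.04 = 1.0408
Risk-neutral probability p = (e^0.04 − 0.6376)/(1.5683 − 0.6376) = 0.4032/0.9307 = 0.4332
Terminal stock prices: S_u = 39.21, S_d = 15.94
Terminal payoffs (K − S): max(-16.21, 0) = 0, max(7.059, 0) = 7.059
Node 0 (S = 25): V_0 = e^(−0.04)·[0.4332·0.0000 + 0.5668·7.0593] = 3.8442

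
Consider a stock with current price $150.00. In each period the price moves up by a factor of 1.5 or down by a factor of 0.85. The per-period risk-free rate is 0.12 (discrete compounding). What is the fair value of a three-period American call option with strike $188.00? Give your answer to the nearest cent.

Risk-neutral probability p = (1 + 0.12 − 0.85)/(1.5 − 0.85) = 0.2700/0.6500 = 0.4154
Terminal stock prices: S_uuu = 506.2, S_uud = 286.9, S_udd = 162.6, S_ddd = 92.12
Terminal payoffs (S − K): max(318.2, 0) = 318.2, max(98.88, 0) = 98.88, max(-25.44, 0) = 0, max(-95.88, 0) = 0
Node uu (S = 337.5): continuation = 1/1.12·[0.4154·318.2500 + 0.5846·98.8750] = 169.6429; exercise value = 149.5000 ≤ continuation, so V_uu = 169.6429
Node ud (S = 191.2): continuation = 1/1.12·[0.4154·98.8750 + 0.5846·0.0000] = 36.6707; exercise value = 3.2500 ≤ continuation, so V_ud = 36.6707
Node dd (S = 108.4): continuation = 1/1.12·[0.4154·0.0000 + 0.5846·0.0000] = 0.0000; exercise value = 0.0000 ≤ continuation, so V_dd = 0.0000
Node u (S = 225): continuation = 1/1.12·[0.4154·169.6429 + 0.5846·36.6707] = 82.0583; exercise value = 37.0000 ≤ continuation, so V_u = 82.0583
Node d (S = 127.5): continuation = 1/1.12·[0.4154·36.6707 + 0.5846·0.0000] = 13.6004; exercise value = 0.0000 ≤ continuation, so V_d = 13.6004
Node 0 (S = 150): continuation = 1/1.12·[0.4154·82.0583 + 0.5846·13.6004] = 37.5328; exercise value = 0.0000 ≤ continuation, so V_0 = 37.5328

$37.53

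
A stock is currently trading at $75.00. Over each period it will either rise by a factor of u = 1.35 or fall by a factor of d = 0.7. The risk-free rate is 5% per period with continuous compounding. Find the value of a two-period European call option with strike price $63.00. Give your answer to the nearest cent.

$23.01

Risk-neutral probability p = (e^0.05 − 0.7)/(1.35 − 0.7) = 0.3513/0.6500 = 0.5404
Terminal stock prices: S_uu = 136.7, S_ud = 70.88, S_dd = 36.75
Terminal payoffs (S − K): max(73.69, 0) = 73.69, max(7.875, 0) = 7.875, max(-26.25, 0) = 0
Node u (S = 101.2): V_u = e^(−0.05)·[0.5404·73.6875 + 0.4596·7.8750] = 41.3225
Node d (S = 52.5): V_d = e^(−0.05)·[0.5404·7.8750 + 0.4596·0.0000] = 4.0482
Node 0 (S = 75): V_0 = e^(−0.05)·[0.5404·41.3225 + 0.4596·4.0482] = 23.0121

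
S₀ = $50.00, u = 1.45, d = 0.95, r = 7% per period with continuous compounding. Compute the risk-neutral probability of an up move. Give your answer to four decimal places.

Risk-neutral probability p = (e^0.07 − 0.95)/(1.45 − 0.95) = 0.1225/0.5000 = 0.2450

p = 0.2450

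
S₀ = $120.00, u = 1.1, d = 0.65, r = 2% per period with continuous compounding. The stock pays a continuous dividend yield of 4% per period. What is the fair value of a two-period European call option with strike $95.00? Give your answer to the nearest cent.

$25.97

Per-period risk-free factor R = e^0.02 = 1.0202; dividend-adjusted growth = e^(0.02−0.04) = 0.9802.
Risk-neutral probability p = (0.9802 − 0.65)/(1.1 − 0.65) = 0.3302/0.4500 = 0.7338
Terminal stock prices: S_uu = 145.2, S_ud = 85.8, S_dd = 50.7
Terminal payoffs (S − K): max(50.2, 0) = 50.2, max(-9.2, 0) = 0, max(-44.3, 0) = 0
Node u (S = 132): V_u = e^(−0.02)·[0.7338·50.2000 + 0.2662·0.0000] = 36.1061
Node d (S = 78): V_d = e^(−0.02)·[0.7338·0.0000 + 0.2662·0.0000] = 0.0000
Node 0 (S = 120): V_0 = e^(−0.02)·[0.7338·36.1061 + 0.2662·0.0000] = 25.9691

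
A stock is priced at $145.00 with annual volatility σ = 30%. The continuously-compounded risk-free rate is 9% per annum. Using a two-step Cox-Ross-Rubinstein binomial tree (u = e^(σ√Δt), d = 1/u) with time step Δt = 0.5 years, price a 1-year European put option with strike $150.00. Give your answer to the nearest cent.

CRR parameters: u = e^(σ√Δt) = e^(0.3·√0.5) = 1.2363, d = 1/u = 0.8089
Per-period rate: rΔt = 0.09·0.5 = 0.045, so R = e^0.045 = 1.0460
Risk-neutral probability p = (e^0.045 − 0.8089)/(1.2363 − 0.8089) = 0.2372/0.4275 = 0.5548
Terminal stock prices: S_uu = 221.6, S_ud = 145, S_dd = 94.87
Terminal payoffs (K − S): max(-71.63, 0) = 0, max(5, 0) = 5, max(55.13, 0) = 55.13
Node u (S = 179.3): V_u = e^(−0.045)·[0.5548·0.0000 + 0.4452·5.0000] = 2.1278
Node d (S = 117.3): V_d = e^(−0.045)·[0.5548·5.0000 + 0.4452·55.1336] = 26.1152
Node 0 (S = 145): V_0 = e^(−0.045)·[0.5548·2.1278 + 0.4452·26.1152] = 12.2425

$12.24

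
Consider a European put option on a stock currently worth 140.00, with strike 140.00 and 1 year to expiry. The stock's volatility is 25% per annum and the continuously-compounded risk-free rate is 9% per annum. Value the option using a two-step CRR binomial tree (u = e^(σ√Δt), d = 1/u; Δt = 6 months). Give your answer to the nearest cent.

CRR parameters: u = e^(σ√Δt) = e^(0.25·√0.5) = 1.1934, d = 1/u = 0.8380
Per-period rate: rΔt = 0.09·0.5 = 0.045, so R = e^0.045 = 1.0460
Risk-neutral probability p = (e^0.045 − 0.8380)/(1.1934 − 0.8380) = 0.2081/0.3554 = 0.5854
Terminal stock prices: S_uu = 199.4, S_ud = 140, S_dd = 98.31
Terminal payoffs (K − S): max(-59.38, 0) = 0, max(0, 0) = 0, max(41.69, 0) = 41.69
Node u (S = 167.1): V_u = e^(−0.045)·[0.5854·0.0000 + 0.4146·0.0000] = 0.0000
Node d (S = 117.3): V_d = e^(−0.045)·[0.5854·0.0000 + 0.4146·41.6936] = 16.5243
Node 0 (S = 140): V_0 = e^(−0.045)·[0.5854·0.0000 + 0.4146·16.5243] = 6.5490

6.55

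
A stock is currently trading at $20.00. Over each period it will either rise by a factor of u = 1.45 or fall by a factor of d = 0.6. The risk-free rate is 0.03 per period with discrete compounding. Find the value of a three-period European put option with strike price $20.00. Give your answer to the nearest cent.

$4.97

Risk-neutral probability p = (1 + 0.03 − 0.6)/(1.45 − 0.6) = 0.4300/0.8500 = 0.5059
Terminal stock prices: S_uuu = 60.97, S_uud = 25.23, S_udd = 10.44, S_ddd = 4.32
Terminal payoffs (K − S): max(-40.97, 0) = 0, max(-5.23, 0) = 0, max(9.56, 0) = 9.56, max(15.68, 0) = 15.68
Node uu (S = 42.05): V_uu = 1/1.03·[0.5059·0.0000 + 0.4941·0.0000] = 0.0000
Node ud (S = 17.4): V_ud = 1/1.03·[0.5059·0.0000 + 0.4941·9.5600] = 4.5862
Node dd (S = 7.2): V_dd = 1/1.03·[0.5059·9.5600 + 0.4941·15.6800] = 12.2175
Node u (S = 29): V_u = 1/1.03·[0.5059·0.0000 + 0.4941·4.5862] = 2.2001
Node d (S = 12): V_d = 1/1.03·[0.5059·4.5862 + 0.4941·12.2175] = 8.1135
Node 0 (S = 20): V_0 = 1/1.03·[0.5059·2.2001 + 0.4941·8.1135] = 4.9728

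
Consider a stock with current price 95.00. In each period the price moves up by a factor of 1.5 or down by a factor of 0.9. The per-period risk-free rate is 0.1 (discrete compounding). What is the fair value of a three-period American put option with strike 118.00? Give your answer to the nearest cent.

Risk-neutral probability p = (1 + 0.1 − 0.9)/(1.5 − 0.9) = 0.2000/0.6000 = 0.3333
Terminal stock prices: S_uuu = 320.6, S_uud = 192.4, S_udd = 115.4, S_ddd = 69.26
Terminal payoffs (K − S): max(-202.6, 0) = 0, max(-74.38, 0) = 0, max(2.575, 0) = 2.575, max(48.74, 0) = 48.74
Node uu (S = 213.8): continuation = 1/1.1·[0.3333·0.0000 + 0.6667·0.0000] = 0.0000; exercise value = 0.0000 ≤ continuation, so V_uu = 0.0000
Node ud (S = 128.2): continuation = 1/1.1·[0.3333·0.0000 + 0.6667·2.5750] = 1.5606; exercise value = 0.0000 ≤ continuation, so V_ud = 1.5606
Node dd (S = 76.95): continuation = 1/1.1·[0.3333·2.5750 + 0.6667·48.7450] = 30.3227; exercise value = 41.0500 > continuation, so V_dd = 41.0500 (exercise)
Node u (S = 142.5): continuation = 1/1.1·[0.3333·0.0000 + 0.6667·1.5606] = 0.9458; exercise value = 0.0000 ≤ continuation, so V_u = 0.9458
Node d (S = 85.5): continuation = 1/1.1·[0.3333·1.5606 + 0.6667·41.0500] = 25.3517; exercise value = 32.5000 > continuation, so V_d = 32.5000 (exercise)
Node 0 (S = 95): continuation = 1/1.1·[0.3333·0.9458 + 0.6667·32.5000] = 19.9836; exercise value = 23.0000 > continuation, so V_0 = 23.0000 (exercise)

23.00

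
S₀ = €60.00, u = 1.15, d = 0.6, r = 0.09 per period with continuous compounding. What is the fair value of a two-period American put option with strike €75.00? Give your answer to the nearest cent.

€15.00

Risk-neutral probability p = (e^0.09 − 0.6)/(1.15 − 0.6) = 0.4942/0.5500 = 0.8985
Terminal stock prices: S_uu = 79.35, S_ud = 41.4, S_dd = 21.6
Terminal payoffs (K − S): max(-4.35, 0) = 0, max(33.6, 0) = 33.6, max(53.4, 0) = 53.4
Node u (S = 69): continuation = e^(−0.09)·[0.8985·0.0000 + 0.1015·33.6000] = 3.1169; exercise value = 6.0000 > continuation, so V_u = 6.0000 (exercise)
Node d (S = 36): continuation = e^(−0.09)·[0.8985·33.6000 + 0.1015·53.4000] = 32.5448; exercise value = 39.0000 > continuation, so V_d = 39.0000 (exercise)
Node 0 (S = 60): continuation = e^(−0.09)·[0.8985·6.0000 + 0.1015·39.0000] = 8.5448; exercise value = 15.0000 > continuation, so V_0 = 15.0000 (exercise)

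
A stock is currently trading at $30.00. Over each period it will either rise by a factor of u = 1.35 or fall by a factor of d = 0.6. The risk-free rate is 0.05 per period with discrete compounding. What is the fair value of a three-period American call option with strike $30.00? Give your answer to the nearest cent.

$9.22

Risk-neutral probability p = (1 + 0.05 − 0.6)/(1.35 − 0.6) = 0.4500/0.7500 = 0.6000
Terminal stock prices: S_uuu = 73.81, S_uud = 32.8, S_udd = 14.58, S_ddd = 6.48
Terminal payoffs (S − K): max(43.81, 0) = 43.81, max(2.805, 0) = 2.805, max(-15.42, 0) = 0, max(-23.52, 0) = 0
Node uu (S = 54.68): continuation = 1/1.05·[0.6000·43.8113 + 0.4000·2.8050] = 26.1036; exercise value = 24.6750 ≤ continuation, so V_uu = 26.1036
Node ud (S = 24.3): continuation = 1/1.05·[0.6000·2.8050 + 0.4000·0.0000] = 1.6029; exercise value = 0.0000 ≤ continuation, so V_ud = 1.6029
Node dd (S = 10.8): continuation = 1/1.05·[0.6000·0.0000 + 0.4000·0.0000] = 0.0000; exercise value = 0.0000 ≤ continuation, so V_dd = 0.0000
Node u (S = 40.5): continuation = 1/1.05·[0.6000·26.1036 + 0.4000·1.6029] = 15.5269; exercise value = 10.5000 ≤ continuation, so V_u = 15.5269
Node d (S = 18): continuation = 1/1.05·[0.6000·1.6029 + 0.4000·0.0000] = 0.9159; exercise value = 0.0000 ≤ continuation, so V_d = 0.9159
Node 0 (S = 30): continuation = 1/1.05·[0.6000·15.5269 + 0.4000·0.9159] = 9.2215; exercise value = 0.0000 ≤ continuation, so V_0 = 9.2215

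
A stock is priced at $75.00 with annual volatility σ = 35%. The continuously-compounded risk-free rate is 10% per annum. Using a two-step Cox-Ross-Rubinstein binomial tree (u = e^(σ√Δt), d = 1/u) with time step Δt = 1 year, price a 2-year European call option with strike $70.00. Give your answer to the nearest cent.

CRR parameters: u = e^(σ√Δt) = e^(0.35·√1) = 1.4191, d = 1/u = 0.7047
Per-period rate: rΔt = 0.1·1 = 0.1, so R = e^0.1 = 1.1052
Risk-neutral probability p = (e^0.1 − 0.7047)/(1.4191 − 0.7047) = 0.4005/0.7144 = 0.5606
Terminal stock prices: S_uu = 151, S_ud = 75, S_dd = 37.24
Terminal payoffs (S − K): max(81.03, 0) = 81.03, max(5, 0) = 5, max(-32.76, 0) = 0
Node u (S = 106.4): V_u = e^(−0.1)·[0.5606·81.0315 + 0.4394·5.0000] = 43.0914
Node d (S = 52.85): V_d = e^(−0.1)·[0.5606·5.0000 + 0.4394·0.0000] = 2.5363
Node 0 (S = 75): V_0 = e^(−0.1)·[0.5606·43.0914 + 0.4394·2.5363] = 22.8667

$22.87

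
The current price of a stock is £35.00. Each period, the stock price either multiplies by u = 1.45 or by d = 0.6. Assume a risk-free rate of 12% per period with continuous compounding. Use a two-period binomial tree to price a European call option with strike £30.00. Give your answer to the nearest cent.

£13.37

Risk-neutral probability p = (e^0.12 − 0.6)/(1.45 − 0.6) = 0.5275/0.8500 = 0.6206
Terminal stock prices: S_uu = 73.59, S_ud = 30.45, S_dd = 12.6
Terminal payoffs (S − K): max(43.59, 0) = 43.59, max(0.45, 0) = 0.45, max(-17.4, 0) = 0
Node u (S = 50.75): V_u = e^(−0.12)·[0.6206·43.5875 + 0.3794·0.4500] = 24.1424
Node d (S = 21): V_d = e^(−0.12)·[0.6206·0.4500 + 0.3794·0.0000] = 0.2477
Node 0 (S = 35): V_0 = e^(−0.12)·[0.6206·24.1424 + 0.3794·0.2477] = 13.3715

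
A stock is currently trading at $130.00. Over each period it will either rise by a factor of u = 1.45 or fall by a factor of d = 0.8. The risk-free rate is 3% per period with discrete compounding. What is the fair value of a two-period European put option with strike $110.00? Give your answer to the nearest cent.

Risk-neutral probability p = (1 + 0.03 − 0.8)/(1.45 − 0.8) = 0.2300/0.6500 = 0.3538
Terminal stock prices: S_uu = 273.3, S_ud = 150.8, S_dd = 83.2
Terminal payoffs (K − S): max(-163.3, 0) = 0, max(-40.8, 0) = 0, max(26.8, 0) = 26.8
Node u (S = 188.5): V_u = 1/1.03·[0.3538·0.0000 + 0.6462·0.0000] = 0.0000
Node d (S = 104): V_d = 1/1.03·[0.3538·0.0000 + 0.6462·26.8000] = 16.8125
Node 0 (S = 130): V_0 = 1/1.03·[0.3538·0.0000 + 0.6462·16.8125] = 10.5471

$10.55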